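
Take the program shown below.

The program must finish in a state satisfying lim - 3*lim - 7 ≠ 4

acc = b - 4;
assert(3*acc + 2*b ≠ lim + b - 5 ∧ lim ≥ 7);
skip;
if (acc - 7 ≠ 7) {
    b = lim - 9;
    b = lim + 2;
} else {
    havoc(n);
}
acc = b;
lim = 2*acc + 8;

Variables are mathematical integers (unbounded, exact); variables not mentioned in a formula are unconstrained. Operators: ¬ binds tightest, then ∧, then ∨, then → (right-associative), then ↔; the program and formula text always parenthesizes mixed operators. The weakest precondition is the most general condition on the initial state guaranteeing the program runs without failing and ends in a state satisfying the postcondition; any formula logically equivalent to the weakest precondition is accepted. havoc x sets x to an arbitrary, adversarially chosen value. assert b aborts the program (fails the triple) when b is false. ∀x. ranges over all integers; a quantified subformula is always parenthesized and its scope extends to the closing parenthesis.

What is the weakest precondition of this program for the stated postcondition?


Working backward. After the program, the postcondition lim - 3*lim - 7 ≠ 4 must hold; in canonical form it is 2*lim ≠ -11.
Before lim := 2*acc + 8: 4*acc ≠ -27
Before acc := b: 4*b ≠ -27
Then branch requires 4*lim ≠ -35; else branch requires 4*b ≠ -27.
Before the if: (acc ≠ 14 → 4*lim ≠ -35) ∧ ((¬(acc ≠ 14)) → 4*b ≠ -27)
Before skip: (acc ≠ 14 → 4*lim ≠ -35) ∧ ((¬(acc ≠ 14)) → 4*b ≠ -27)
Before assert 3*acc + 2*b ≠ lim + b - 5 ∧ lim ≥ 7: 3*acc + b ≠ lim - 5 ∧ lim ≥ 7 ∧ (acc ≠ 14 → 4*lim ≠ -35) ∧ ((¬(acc ≠ 14)) → 4*b ≠ -27)
Before acc := b - 4: 4*b ≠ lim + 7 ∧ lim ≥ 7 ∧ (b ≠ 18 → 4*lim ≠ -35) ∧ ((¬(b ≠ 18)) → 4*b ≠ -27)
Answer: WP = 4*b ≠ lim + 7 ∧ lim ≥ 7 ∧ (b ≠ 18 → 4*lim ≠ -35) ∧ ((¬(b ≠ 18)) → 4*b ≠ -27)


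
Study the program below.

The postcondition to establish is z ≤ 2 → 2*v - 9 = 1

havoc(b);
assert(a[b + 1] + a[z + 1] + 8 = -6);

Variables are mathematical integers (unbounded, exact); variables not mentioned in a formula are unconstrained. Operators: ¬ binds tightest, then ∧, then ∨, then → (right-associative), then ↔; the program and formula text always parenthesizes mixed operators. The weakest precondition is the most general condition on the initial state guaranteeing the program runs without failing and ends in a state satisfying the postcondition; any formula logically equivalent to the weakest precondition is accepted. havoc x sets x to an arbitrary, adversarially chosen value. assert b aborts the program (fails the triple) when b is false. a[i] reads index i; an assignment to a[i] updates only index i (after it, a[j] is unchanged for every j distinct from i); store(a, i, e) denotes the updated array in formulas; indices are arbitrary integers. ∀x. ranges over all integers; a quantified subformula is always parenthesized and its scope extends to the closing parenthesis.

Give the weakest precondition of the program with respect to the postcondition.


Working backward. After the program, the postcondition z ≤ 2 → 2*v - 9 = 1 must hold; in canonical form it is z ≤ 2 → 2*v = 10.
Before assert a[b + 1] + a[z + 1] + 8 = -6: a[b + 1] + a[z + 1] = -14 ∧ (z ≤ 2 → 2*v = 10)
Before havoc b: ∀b_1. (a[b_1 + 1] + a[z + 1] = -14 ∧ (z ≤ 2 → 2*v = 10))
Answer: WP = ∀b_1. (a[b_1 + 1] + a[z + 1] = -14 ∧ (z ≤ 2 → 2*v = 10))


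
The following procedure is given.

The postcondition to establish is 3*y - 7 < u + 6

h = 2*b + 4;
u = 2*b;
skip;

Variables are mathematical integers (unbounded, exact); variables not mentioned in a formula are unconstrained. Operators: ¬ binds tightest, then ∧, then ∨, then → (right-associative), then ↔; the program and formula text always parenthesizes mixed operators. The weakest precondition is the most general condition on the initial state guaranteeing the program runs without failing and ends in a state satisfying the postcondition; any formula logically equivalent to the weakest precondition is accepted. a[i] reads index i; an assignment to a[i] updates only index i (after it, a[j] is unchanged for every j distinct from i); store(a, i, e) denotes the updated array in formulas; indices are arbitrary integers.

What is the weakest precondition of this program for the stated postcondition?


Working backward. After the program, the postcondition 3*y - 7 < u + 6 must hold; in canonical form it is 3*y < u + 13.
Before skip: 3*y < u + 13
Before u := 2*b: 3*y < 2*b + 13
Before h := 2*b + 4: 3*y < 2*b + 13
Answer: WP = 3*y < 2*b + 13


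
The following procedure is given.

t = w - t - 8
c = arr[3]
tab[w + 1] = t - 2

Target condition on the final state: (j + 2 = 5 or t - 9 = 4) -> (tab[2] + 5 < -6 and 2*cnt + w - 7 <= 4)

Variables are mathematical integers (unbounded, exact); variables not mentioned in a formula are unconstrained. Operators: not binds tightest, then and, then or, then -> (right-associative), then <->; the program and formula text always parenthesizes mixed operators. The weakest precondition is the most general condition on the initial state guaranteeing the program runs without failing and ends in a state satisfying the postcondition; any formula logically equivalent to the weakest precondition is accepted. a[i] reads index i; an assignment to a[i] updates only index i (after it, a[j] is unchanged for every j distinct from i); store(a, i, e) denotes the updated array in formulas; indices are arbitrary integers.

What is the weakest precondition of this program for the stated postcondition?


Working backward. After the program, the postcondition (j + 2 = 5 or t - 9 = 4) -> (tab[2] + 5 < -6 and 2*cnt + w - 7 <= 4) must hold; in canonical form it is (j = 3 or t = 13) -> (tab[2] < -11 and 2*cnt + w <= 11).
Before tab[w + 1] := t - 2: (j = 3 or t = 13) -> (store(tab, w + 1, t - 2)[2] < -11 and 2*cnt + w <= 11)
Before c := arr[3]: (j = 3 or t = 13) -> (store(tab, w + 1, t - 2)[2] < -11 and 2*cnt + w <= 11)
Before t := w - t - 8: (j = 3 or w = t + 21) -> (store(tab, w + 1, -t + w - 10)[2] < -11 and 2*cnt + w <= 11)
Answer: WP = (j = 3 or w = t + 21) -> (store(tab, w + 1, -t + w - 10)[2] < -11 and 2*cnt + w <= 11)


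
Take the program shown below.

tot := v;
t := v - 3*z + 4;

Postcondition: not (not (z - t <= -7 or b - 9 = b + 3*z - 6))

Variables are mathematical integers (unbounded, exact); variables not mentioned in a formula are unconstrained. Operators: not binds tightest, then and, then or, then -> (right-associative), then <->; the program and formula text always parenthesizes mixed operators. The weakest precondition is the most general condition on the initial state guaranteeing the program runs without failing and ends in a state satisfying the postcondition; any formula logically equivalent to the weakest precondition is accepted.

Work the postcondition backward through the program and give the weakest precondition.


Working backward. After the program, the postcondition not (not (z - t <= -7 or b - 9 = b + 3*z - 6)) must hold; in canonical form it is z <= t - 7 or 3*z = -3.
Before t := v - 3*z + 4: 4*z <= v - 3 or 3*z = -3
Before tot := v: 4*z <= v - 3 or 3*z = -3
Answer: WP = 4*z <= v - 3 or 3*z = -3


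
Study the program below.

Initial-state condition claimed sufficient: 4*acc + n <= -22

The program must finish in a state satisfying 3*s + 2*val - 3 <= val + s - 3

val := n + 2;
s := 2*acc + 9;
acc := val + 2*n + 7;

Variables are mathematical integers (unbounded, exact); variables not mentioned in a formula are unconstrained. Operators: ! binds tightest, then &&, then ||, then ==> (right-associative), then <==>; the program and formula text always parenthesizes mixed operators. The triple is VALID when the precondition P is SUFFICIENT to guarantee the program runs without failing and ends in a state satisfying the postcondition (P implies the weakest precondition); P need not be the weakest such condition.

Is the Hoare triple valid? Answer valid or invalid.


Working backward. After the program, the postcondition 3*s + 2*val - 3 <= val + s - 3 must hold; in canonical form it is 2*s + val <= 0.
Before acc := val + 2*n + 7: 2*s + val <= 0
Before s := 2*acc + 9: 4*acc + val <= -18
Before val := n + 2: 4*acc + n <= -20
The weakest precondition is 4*acc + n <= -20.
Check whether 4*acc + n <= -22 implies it.
Every state satisfying the precondition satisfies the weakest precondition: the implication holds.
Answer: valid


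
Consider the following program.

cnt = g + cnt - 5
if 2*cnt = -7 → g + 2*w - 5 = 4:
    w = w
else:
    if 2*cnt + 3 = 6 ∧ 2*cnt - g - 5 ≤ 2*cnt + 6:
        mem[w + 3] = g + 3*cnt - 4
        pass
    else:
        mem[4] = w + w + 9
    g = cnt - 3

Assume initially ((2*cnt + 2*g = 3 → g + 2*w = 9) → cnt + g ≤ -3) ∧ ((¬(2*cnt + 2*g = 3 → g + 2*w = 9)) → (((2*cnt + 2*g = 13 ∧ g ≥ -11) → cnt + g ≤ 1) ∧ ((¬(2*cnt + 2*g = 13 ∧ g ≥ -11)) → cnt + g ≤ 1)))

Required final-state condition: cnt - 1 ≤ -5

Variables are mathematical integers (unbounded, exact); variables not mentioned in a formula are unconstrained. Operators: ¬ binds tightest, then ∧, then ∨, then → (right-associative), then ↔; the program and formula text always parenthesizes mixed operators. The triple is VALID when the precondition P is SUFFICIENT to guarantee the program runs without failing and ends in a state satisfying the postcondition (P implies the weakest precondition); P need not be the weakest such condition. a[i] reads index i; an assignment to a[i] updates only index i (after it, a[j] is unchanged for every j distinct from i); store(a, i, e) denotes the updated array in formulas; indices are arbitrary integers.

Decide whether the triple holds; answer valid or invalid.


Working backward. After the program, the postcondition cnt - 1 ≤ -5 must hold; in canonical form it is cnt ≤ -4.
Then branch requires cnt ≤ -4; else branch requires ((2*cnt = 3 ∧ g ≥ -11) → cnt ≤ -4) ∧ ((¬(2*cnt = 3 ∧ g ≥ -11)) → cnt ≤ -4).
Before the if: ((2*cnt = -7 → g + 2*w = 9) → cnt ≤ -4) ∧ ((¬(2*cnt = -7 → g + 2*w = 9)) → (((2*cnt = 3 ∧ g ≥ -11) → cnt ≤ -4) ∧ ((¬(2*cnt = 3 ∧ g ≥ -11)) → cnt ≤ -4)))
Before cnt := g + cnt - 5: ((2*cnt + 2*g = 3 → g + 2*w = 9) → cnt + g ≤ 1) ∧ ((¬(2*cnt + 2*g = 3 → g + 2*w = 9)) → (((2*cnt + 2*g = 13 ∧ g ≥ -11) → cnt + g ≤ 1) ∧ ((¬(2*cnt + 2*g = 13 ∧ g ≥ -11)) → cnt + g ≤ 1)))
The weakest precondition is ((2*cnt + 2*g = 3 → g + 2*w = 9) → cnt + g ≤ 1) ∧ ((¬(2*cnt + 2*g = 3 → g + 2*w = 9)) → (((2*cnt + 2*g = 13 ∧ g ≥ -11) → cnt + g ≤ 1) ∧ ((¬(2*cnt + 2*g = 13 ∧ g ≥ -11)) → cnt + g ≤ 1))).
Check whether ((2*cnt + 2*g = 3 → g + 2*w = 9) → cnt + g ≤ -3) ∧ ((¬(2*cnt + 2*g = 3 → g + 2*w = 9)) → (((2*cnt + 2*g = 13 ∧ g ≥ -11) → cnt + g ≤ 1) ∧ ((¬(2*cnt + 2*g = 13 ∧ g ≥ -11)) → cnt + g ≤ 1))) implies it.
Every state satisfying the precondition satisfies the weakest precondition: the implication holds.
Answer: valid


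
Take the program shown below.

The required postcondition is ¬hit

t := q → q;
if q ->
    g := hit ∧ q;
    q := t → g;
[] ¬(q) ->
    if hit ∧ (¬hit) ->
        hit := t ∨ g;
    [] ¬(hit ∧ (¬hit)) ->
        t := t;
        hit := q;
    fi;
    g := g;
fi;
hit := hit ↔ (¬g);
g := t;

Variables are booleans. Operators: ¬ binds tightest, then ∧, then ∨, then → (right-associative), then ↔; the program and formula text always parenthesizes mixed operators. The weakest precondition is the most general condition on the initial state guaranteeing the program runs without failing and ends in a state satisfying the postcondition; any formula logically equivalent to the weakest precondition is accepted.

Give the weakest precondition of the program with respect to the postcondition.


Working backward. After the program, ¬hit must hold.
Before g := t: ¬hit
Before hit := hit ↔ (¬g): ¬(hit ↔ (¬g))
Then branch requires ¬(hit ↔ (¬(hit ∧ q))); else branch requires ¬(q ↔ (¬g)).
Before the if: (q → (¬(hit ↔ (¬(hit ∧ q))))) ∧ ((¬q) → (¬(q ↔ (¬g))))
Before t := q → q: (q → (¬(hit ↔ (¬(hit ∧ q))))) ∧ ((¬q) → (¬(q ↔ (¬g))))
Answer: WP = (q → (¬(hit ↔ (¬(hit ∧ q))))) ∧ ((¬q) → (¬(q ↔ (¬g))))


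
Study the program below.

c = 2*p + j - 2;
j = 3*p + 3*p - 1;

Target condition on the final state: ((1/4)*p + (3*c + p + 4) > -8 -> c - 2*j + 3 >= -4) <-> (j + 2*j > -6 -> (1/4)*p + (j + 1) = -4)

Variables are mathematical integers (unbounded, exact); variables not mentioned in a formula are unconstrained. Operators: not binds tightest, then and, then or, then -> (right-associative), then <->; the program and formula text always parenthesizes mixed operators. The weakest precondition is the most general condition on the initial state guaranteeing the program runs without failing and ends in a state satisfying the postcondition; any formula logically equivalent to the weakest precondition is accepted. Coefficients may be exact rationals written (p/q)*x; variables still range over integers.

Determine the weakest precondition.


Working backward. After the program, the postcondition ((1/4)*p + (3*c + p + 4) > -8 -> c - 2*j + 3 >= -4) <-> (j + 2*j > -6 -> (1/4)*p + (j + 1) = -4) must hold; in canonical form it is (3*c + (5/4)*p > -12 -> c >= 2*j - 7) <-> (3*j > -6 -> j + (1/4)*p = -5).
Before j := 3*p + 3*p - 1: (3*c + (5/4)*p > -12 -> c >= 12*p - 9) <-> (18*p > -3 -> (25/4)*p = -4)
Before c := 2*p + j - 2: (3*j + (29/4)*p > -6 -> j >= 10*p - 7) <-> (18*p > -3 -> (25/4)*p = -4)
Answer: WP = (3*j + (29/4)*p > -6 -> j >= 10*p - 7) <-> (18*p > -3 -> (25/4)*p = -4)


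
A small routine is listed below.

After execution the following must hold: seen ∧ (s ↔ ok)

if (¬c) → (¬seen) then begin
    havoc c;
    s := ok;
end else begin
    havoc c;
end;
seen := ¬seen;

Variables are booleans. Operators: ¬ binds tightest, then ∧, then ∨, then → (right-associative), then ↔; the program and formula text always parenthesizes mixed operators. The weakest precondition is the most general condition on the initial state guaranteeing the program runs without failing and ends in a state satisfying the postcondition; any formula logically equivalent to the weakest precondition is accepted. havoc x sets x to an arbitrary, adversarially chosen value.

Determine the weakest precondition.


Working backward. After the program, seen ∧ (s ↔ ok) must hold.
Before seen := ¬seen: (¬seen) ∧ (s ↔ ok)
Then branch requires ¬seen; else branch requires (¬seen) ∧ (s ↔ ok).
Before the if: (((¬c) → (¬seen)) → (¬seen)) ∧ ((¬((¬c) → (¬seen))) → ((¬seen) ∧ (s ↔ ok)))
Answer: WP = (((¬c) → (¬seen)) → (¬seen)) ∧ ((¬((¬c) → (¬seen))) → ((¬seen) ∧ (s ↔ ok)))


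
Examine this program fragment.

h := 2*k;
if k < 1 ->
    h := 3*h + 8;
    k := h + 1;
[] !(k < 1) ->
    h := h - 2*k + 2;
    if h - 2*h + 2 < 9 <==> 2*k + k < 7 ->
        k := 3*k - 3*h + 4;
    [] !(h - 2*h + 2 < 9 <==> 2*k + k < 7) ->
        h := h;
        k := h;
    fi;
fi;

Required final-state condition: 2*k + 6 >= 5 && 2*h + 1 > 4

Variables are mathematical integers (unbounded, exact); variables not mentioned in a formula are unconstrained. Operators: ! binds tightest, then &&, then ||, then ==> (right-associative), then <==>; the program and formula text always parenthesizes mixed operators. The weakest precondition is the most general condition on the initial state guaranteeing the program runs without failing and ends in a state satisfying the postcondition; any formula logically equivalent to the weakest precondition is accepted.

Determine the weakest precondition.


Working backward. After the program, the postcondition 2*k + 6 >= 5 && 2*h + 1 > 4 must hold; in canonical form it is 2*k >= -1 && 2*h > 3.
Then branch requires 6*h >= -19 && 6*h > -13; else branch requires ((2*k < h + 9 <==> 3*k < 7) ==> (18*k >= 6*h + 3 && 2*h > 4*k - 1)) && ((!(2*k < h + 9 <==> 3*k < 7)) ==> (2*h >= 4*k - 5 && 2*h > 4*k - 1)).
Before the if: (k < 1 ==> (6*h >= -19 && 6*h > -13)) && ((!(k < 1)) ==> (((2*k < h + 9 <==> 3*k < 7) ==> (18*k >= 6*h + 3 && 2*h > 4*k - 1)) && ((!(2*k < h + 9 <==> 3*k < 7)) ==> (2*h >= 4*k - 5 && 2*h > 4*k - 1))))
Before h := 2*k: (k < 1 ==> (12*k >= -19 && 12*k > -13)) && ((!(k < 1)) ==> (3*k < 7 ==> 6*k >= 3))
Answer: WP = (k < 1 ==> (12*k >= -19 && 12*k > -13)) && ((!(k < 1)) ==> (3*k < 7 ==> 6*k >= 3))


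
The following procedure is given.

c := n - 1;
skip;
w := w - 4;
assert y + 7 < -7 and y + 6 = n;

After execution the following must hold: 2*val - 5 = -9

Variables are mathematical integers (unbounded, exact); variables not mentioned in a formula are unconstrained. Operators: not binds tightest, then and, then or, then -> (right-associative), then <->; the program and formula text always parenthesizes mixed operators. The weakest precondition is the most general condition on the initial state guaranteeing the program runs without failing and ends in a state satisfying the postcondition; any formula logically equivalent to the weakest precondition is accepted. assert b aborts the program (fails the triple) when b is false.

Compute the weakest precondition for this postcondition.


Working backward. After the program, the postcondition 2*val - 5 = -9 must hold; in canonical form it is 2*val = -4.
Before assert y + 7 < -7 and y + 6 = n: y < -14 and y = n - 6 and 2*val = -4
Before w := w - 4: y < -14 and y = n - 6 and 2*val = -4
Before skip: y < -14 and y = n - 6 and 2*val = -4
Before c := n - 1: y < -14 and y = n - 6 and 2*val = -4
Answer: WP = y < -14 and y = n - 6 and 2*val = -4


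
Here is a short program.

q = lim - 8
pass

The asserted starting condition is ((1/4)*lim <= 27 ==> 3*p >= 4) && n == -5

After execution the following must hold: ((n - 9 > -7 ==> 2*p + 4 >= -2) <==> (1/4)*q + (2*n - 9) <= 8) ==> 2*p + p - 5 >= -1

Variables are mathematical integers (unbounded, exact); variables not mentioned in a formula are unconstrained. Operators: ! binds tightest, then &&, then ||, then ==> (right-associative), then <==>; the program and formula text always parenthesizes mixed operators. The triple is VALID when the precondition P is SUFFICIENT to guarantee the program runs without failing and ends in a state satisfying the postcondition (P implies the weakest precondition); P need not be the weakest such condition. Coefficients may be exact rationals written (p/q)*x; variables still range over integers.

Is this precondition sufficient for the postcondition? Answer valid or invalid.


Working backward. After the program, the postcondition ((n - 9 > -7 ==> 2*p + 4 >= -2) <==> (1/4)*q + (2*n - 9) <= 8) ==> 2*p + p - 5 >= -1 must hold; in canonical form it is ((n > 2 ==> 2*p >= -6) <==> 2*n + (1/4)*q <= 17) ==> 3*p >= 4.
Before skip: ((n > 2 ==> 2*p >= -6) <==> 2*n + (1/4)*q <= 17) ==> 3*p >= 4
Before q := lim - 8: ((n > 2 ==> 2*p >= -6) <==> (1/4)*lim + 2*n <= 19) ==> 3*p >= 4
The weakest precondition is ((n > 2 ==> 2*p >= -6) <==> (1/4)*lim + 2*n <= 19) ==> 3*p >= 4.
Check whether ((1/4)*lim <= 27 ==> 3*p >= 4) && n == -5 implies it.
Countermodel: at the initial state lim = 109, n = -5, p = 1, the precondition holds but the weakest precondition fails.
Answer: invalid


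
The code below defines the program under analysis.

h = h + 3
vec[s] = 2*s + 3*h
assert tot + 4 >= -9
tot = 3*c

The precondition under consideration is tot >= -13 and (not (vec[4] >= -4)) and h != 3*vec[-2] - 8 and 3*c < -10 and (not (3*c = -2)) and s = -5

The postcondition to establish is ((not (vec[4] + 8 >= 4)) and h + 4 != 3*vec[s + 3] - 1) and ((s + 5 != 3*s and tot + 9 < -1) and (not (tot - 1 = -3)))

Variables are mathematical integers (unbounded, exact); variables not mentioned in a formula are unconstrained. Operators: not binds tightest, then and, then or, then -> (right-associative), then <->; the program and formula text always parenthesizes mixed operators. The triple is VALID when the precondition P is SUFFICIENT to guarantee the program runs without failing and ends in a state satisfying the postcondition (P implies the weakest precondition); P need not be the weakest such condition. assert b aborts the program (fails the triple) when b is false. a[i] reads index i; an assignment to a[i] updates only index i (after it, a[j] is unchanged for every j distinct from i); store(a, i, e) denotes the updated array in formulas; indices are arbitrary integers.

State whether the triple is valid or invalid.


Working backward. After the program, the postcondition ((not (vec[4] + 8 >= 4)) and h + 4 != 3*vec[s + 3] - 1) and ((s + 5 != 3*s and tot + 9 < -1) and (not (tot - 1 = -3))) must hold; in canonical form it is (not (vec[4] >= -4)) and h != 3*vec[s + 3] - 5 and 2*s != 5 and tot < -10 and (not (tot = -2)).
Before tot := 3*c: (not (vec[4] >= -4)) and h != 3*vec[s + 3] - 5 and 2*s != 5 and 3*c < -10 and (not (3*c = -2))
Before assert tot + 4 >= -9: tot >= -13 and (not (vec[4] >= -4)) and h != 3*vec[s + 3] - 5 and 2*s != 5 and 3*c < -10 and (not (3*c = -2))
Before vec[s] := 2*s + 3*h: tot >= -13 and (not (store(vec, s, 3*h + 2*s)[4] >= -4)) and h != 3*store(vec, s, 3*h + 2*s)[s + 3] - 5 and 2*s != 5 and 3*c < -10 and (not (3*c = -2))
Before h := h + 3: tot >= -13 and (not (store(vec, s, 3*h + 2*s + 9)[4] >= -4)) and h != 3*store(vec, s, 3*h + 2*s + 9)[s + 3] - 8 and 2*s != 5 and 3*c < -10 and (not (3*c = -2))
The weakest precondition is tot >= -13 and (not (store(vec, s, 3*h + 2*s + 9)[4] >= -4)) and h != 3*store(vec, s, 3*h + 2*s + 9)[s + 3] - 8 and 2*s != 5 and 3*c < -10 and (not (3*c = -2)).
Check whether tot >= -13 and (not (vec[4] >= -4)) and h != 3*vec[-2] - 8 and 3*c < -10 and (not (3*c = -2)) and s = -5 implies it.
Every state satisfying the precondition satisfies the weakest precondition: the implication holds.
Answer: valid


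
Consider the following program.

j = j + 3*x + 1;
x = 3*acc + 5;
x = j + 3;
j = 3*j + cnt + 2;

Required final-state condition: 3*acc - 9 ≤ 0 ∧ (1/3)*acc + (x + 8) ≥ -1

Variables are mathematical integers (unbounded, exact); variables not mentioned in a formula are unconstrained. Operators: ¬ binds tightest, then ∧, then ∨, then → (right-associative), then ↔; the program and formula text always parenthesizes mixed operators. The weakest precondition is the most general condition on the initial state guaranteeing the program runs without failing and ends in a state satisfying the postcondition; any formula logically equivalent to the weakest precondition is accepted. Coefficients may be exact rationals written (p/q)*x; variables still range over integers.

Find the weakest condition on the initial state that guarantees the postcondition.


Working backward. After the program, the postcondition 3*acc - 9 ≤ 0 ∧ (1/3)*acc + (x + 8) ≥ -1 must hold; in canonical form it is 3*acc ≤ 9 ∧ (1/3)*acc + x ≥ -9.
Before j := 3*j + cnt + 2: 3*acc ≤ 9 ∧ (1/3)*acc + x ≥ -9
Before x := j + 3: 3*acc ≤ 9 ∧ (1/3)*acc + j ≥ -12
Before x := 3*acc + 5: 3*acc ≤ 9 ∧ (1/3)*acc + j ≥ -12
Before j := j + 3*x + 1: 3*acc ≤ 9 ∧ (1/3)*acc + j + 3*x ≥ -13
Answer: WP = 3*acc ≤ 9 ∧ (1/3)*acc + j + 3*x ≥ -13


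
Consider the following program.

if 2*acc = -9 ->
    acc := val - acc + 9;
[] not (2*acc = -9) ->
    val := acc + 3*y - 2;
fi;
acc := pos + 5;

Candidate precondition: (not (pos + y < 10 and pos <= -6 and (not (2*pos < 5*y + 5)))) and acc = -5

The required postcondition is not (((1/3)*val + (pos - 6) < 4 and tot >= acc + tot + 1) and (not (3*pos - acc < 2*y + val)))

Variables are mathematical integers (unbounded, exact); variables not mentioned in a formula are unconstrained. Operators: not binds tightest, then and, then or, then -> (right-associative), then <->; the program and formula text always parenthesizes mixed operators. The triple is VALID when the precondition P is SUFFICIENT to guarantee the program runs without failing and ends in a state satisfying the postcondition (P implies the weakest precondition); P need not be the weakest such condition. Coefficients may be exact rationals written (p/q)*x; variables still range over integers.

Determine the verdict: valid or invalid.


Working backward. After the program, the postcondition not (((1/3)*val + (pos - 6) < 4 and tot >= acc + tot + 1) and (not (3*pos - acc < 2*y + val))) must hold; in canonical form it is not (pos + (1/3)*val < 10 and acc <= -1 and (not (3*pos < acc + val + 2*y))).
Before acc := pos + 5: not (pos + (1/3)*val < 10 and pos <= -6 and (not (2*pos < val + 2*y + 5)))
Then branch requires not (pos + (1/3)*val < 10 and pos <= -6 and (not (2*pos < val + 2*y + 5))); else branch requires not ((1/3)*acc + pos + y < 32/3 and pos <= -6 and (not (2*pos < acc + 5*y + 3))).
Before the if: (2*acc = -9 -> (not (pos + (1/3)*val < 10 and pos <= -6 and (not (2*pos < val + 2*y + 5))))) and ((not (2*acc = -9)) -> (not ((1/3)*acc + pos + y < 32/3 and pos <= -6 and (not (2*pos < acc + 5*y + 3)))))
The weakest precondition is (2*acc = -9 -> (not (pos + (1/3)*val < 10 and pos <= -6 and (not (2*pos < val + 2*y + 5))))) and ((not (2*acc = -9)) -> (not ((1/3)*acc + pos + y < 32/3 and pos <= -6 and (not (2*pos < acc + 5*y + 3))))).
Check whether (not (pos + y < 10 and pos <= -6 and (not (2*pos < 5*y + 5)))) and acc = -5 implies it.
Countermodel: at the initial state acc = -5, pos = -6, val = 0, y = -2, the precondition holds but the weakest precondition fails.
Answer: invalid


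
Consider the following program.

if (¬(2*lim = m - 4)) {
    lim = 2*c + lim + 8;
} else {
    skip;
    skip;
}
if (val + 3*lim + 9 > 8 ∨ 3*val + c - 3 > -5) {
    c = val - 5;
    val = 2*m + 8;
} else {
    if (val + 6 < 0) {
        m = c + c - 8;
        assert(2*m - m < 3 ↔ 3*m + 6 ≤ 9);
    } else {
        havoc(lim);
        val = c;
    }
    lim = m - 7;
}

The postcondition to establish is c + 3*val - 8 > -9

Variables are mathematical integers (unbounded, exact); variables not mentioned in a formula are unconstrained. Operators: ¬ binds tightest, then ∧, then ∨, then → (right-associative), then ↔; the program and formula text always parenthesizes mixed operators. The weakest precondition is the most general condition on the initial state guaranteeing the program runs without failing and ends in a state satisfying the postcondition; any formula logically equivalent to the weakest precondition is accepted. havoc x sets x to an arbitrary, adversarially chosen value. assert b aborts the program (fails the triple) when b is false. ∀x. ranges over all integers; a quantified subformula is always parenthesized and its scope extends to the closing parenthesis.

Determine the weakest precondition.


Working backward. After the program, the postcondition c + 3*val - 8 > -9 must hold; in canonical form it is c + 3*val > -1.
Then branch requires 6*m + val > -20; else branch requires (val < -6 → ((2*c < 11 ↔ 6*c ≤ 27) ∧ c + 3*val > -1)) ∧ ((¬(val < -6)) → 4*c > -1).
Before the if: ((3*lim + val > -1 ∨ c + 3*val > -2) → 6*m + val > -20) ∧ ((¬(3*lim + val > -1 ∨ c + 3*val > -2)) → ((val < -6 → ((2*c < 11 ↔ 6*c ≤ 27) ∧ c + 3*val > -1)) ∧ ((¬(val < -6)) → 4*c > -1)))
Then branch requires ((6*c + 3*lim + val > -25 ∨ c + 3*val > -2) → 6*m + val > -20) ∧ ((¬(6*c + 3*lim + val > -25 ∨ c + 3*val > -2)) → ((val < -6 → ((2*c < 11 ↔ 6*c ≤ 27) ∧ c + 3*val > -1)) ∧ ((¬(val < -6)) → 4*c > -1))); else branch requires ((3*lim + val > -1 ∨ c + 3*val > -2) → 6*m + val > -20) ∧ ((¬(3*lim + val > -1 ∨ c + 3*val > -2)) → ((val < -6 → ((2*c < 11 ↔ 6*c ≤ 27) ∧ c + 3*val > -1)) ∧ ((¬(val < -6)) → 4*c > -1))).
Before the if: ((¬(2*lim = m - 4)) → (((6*c + 3*lim + val > -25 ∨ c + 3*val > -2) → 6*m + val > -20) ∧ ((¬(6*c + 3*lim + val > -25 ∨ c + 3*val > -2)) → ((val < -6 → ((2*c < 11 ↔ 6*c ≤ 27) ∧ c + 3*val > -1)) ∧ ((¬(val < -6)) → 4*c > -1))))) ∧ (2*lim = m - 4 → (((3*lim + val > -1 ∨ c + 3*val > -2) → 6*m + val > -20) ∧ ((¬(3*lim + val > -1 ∨ c + 3*val > -2)) → ((val < -6 → ((2*c < 11 ↔ 6*c ≤ 27) ∧ c + 3*val > -1)) ∧ ((¬(val < -6)) → 4*c > -1)))))
Answer: WP = ((¬(2*lim = m - 4)) → (((6*c + 3*lim + val > -25 ∨ c + 3*val > -2) → 6*m + val > -20) ∧ ((¬(6*c + 3*lim + val > -25 ∨ c + 3*val > -2)) → ((val < -6 → ((2*c < 11 ↔ 6*c ≤ 27) ∧ c + 3*val > -1)) ∧ ((¬(val < -6)) → 4*c > -1))))) ∧ (2*lim = m - 4 → (((3*lim + val > -1 ∨ c + 3*val > -2) → 6*m + val > -20) ∧ ((¬(3*lim + val > -1 ∨ c + 3*val > -2)) → ((val < -6 → ((2*c < 11 ↔ 6*c ≤ 27) ∧ c + 3*val > -1)) ∧ ((¬(val < -6)) → 4*c > -1)))))


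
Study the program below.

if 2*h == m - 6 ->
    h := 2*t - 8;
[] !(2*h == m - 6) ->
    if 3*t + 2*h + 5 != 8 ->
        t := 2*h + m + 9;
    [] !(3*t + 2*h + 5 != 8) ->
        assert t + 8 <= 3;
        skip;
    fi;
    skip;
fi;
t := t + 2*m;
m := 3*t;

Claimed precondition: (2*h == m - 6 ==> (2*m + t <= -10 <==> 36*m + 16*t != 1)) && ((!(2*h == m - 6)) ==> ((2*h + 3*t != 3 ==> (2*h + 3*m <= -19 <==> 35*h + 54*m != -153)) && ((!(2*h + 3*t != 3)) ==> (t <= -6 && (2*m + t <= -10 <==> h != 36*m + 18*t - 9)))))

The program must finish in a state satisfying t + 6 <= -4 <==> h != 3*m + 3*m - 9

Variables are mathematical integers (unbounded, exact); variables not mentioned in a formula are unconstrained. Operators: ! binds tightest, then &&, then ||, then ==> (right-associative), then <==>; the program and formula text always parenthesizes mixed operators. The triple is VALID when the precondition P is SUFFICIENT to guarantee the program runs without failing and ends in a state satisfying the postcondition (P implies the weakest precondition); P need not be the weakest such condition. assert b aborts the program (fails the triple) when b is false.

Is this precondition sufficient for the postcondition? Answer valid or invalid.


Working backward. After the program, the postcondition t + 6 <= -4 <==> h != 3*m + 3*m - 9 must hold; in canonical form it is t <= -10 <==> h != 6*m - 9.
Before m := 3*t: t <= -10 <==> h != 18*t - 9
Before t := t + 2*m: 2*m + t <= -10 <==> h != 36*m + 18*t - 9
Then branch requires 2*m + t <= -10 <==> 36*m + 16*t != 1; else branch requires (2*h + 3*t != 3 ==> (2*h + 3*m <= -19 <==> 35*h + 54*m != -153)) && ((!(2*h + 3*t != 3)) ==> (t <= -5 && (2*m + t <= -10 <==> h != 36*m + 18*t - 9))).
Before the if: (2*h == m - 6 ==> (2*m + t <= -10 <==> 36*m + 16*t != 1)) && ((!(2*h == m - 6)) ==> ((2*h + 3*t != 3 ==> (2*h + 3*m <= -19 <==> 35*h + 54*m != -153)) && ((!(2*h + 3*t != 3)) ==> (t <= -5 && (2*m + t <= -10 <==> h != 36*m + 18*t - 9)))))
The weakest precondition is (2*h == m - 6 ==> (2*m + t <= -10 <==> 36*m + 16*t != 1)) && ((!(2*h == m - 6)) ==> ((2*h + 3*t != 3 ==> (2*h + 3*m <= -19 <==> 35*h + 54*m != -153)) && ((!(2*h + 3*t != 3)) ==> (t <= -5 && (2*m + t <= -10 <==> h != 36*m + 18*t - 9))))).
Check whether (2*h == m - 6 ==> (2*m + t <= -10 <==> 36*m + 16*t != 1)) && ((!(2*h == m - 6)) ==> ((2*h + 3*t != 3 ==> (2*h + 3*m <= -19 <==> 35*h + 54*m != -153)) && ((!(2*h + 3*t != 3)) ==> (t <= -6 && (2*m + t <= -10 <==> h != 36*m + 18*t - 9))))) implies it.
Every state satisfying the precondition satisfies the weakest precondition: the implication holds.
Answer: valid


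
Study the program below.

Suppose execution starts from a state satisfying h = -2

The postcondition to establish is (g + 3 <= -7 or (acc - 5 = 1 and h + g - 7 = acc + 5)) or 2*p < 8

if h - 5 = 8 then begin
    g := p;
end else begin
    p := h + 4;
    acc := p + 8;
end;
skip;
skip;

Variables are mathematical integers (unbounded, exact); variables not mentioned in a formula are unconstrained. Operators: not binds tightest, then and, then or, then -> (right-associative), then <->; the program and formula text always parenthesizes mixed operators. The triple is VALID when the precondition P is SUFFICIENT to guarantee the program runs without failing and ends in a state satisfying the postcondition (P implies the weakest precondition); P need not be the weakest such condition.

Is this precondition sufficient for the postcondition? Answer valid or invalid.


Working backward. After the program, the postcondition (g + 3 <= -7 or (acc - 5 = 1 and h + g - 7 = acc + 5)) or 2*p < 8 must hold; in canonical form it is g <= -10 or (acc = 6 and g + h = acc + 12) or 2*p < 8.
Before skip: g <= -10 or (acc = 6 and g + h = acc + 12) or 2*p < 8
Before skip: g <= -10 or (acc = 6 and g + h = acc + 12) or 2*p < 8
Then branch requires p <= -10 or (acc = 6 and h + p = acc + 12) or 2*p < 8; else branch requires g <= -10 or (h = -6 and g = 24) or 2*h < 0.
Before the if: (h = 13 -> (p <= -10 or (acc = 6 and h + p = acc + 12) or 2*p < 8)) and ((not (h = 13)) -> (g <= -10 or (h = -6 and g = 24) or 2*h < 0))
The weakest precondition is (h = 13 -> (p <= -10 or (acc = 6 and h + p = acc + 12) or 2*p < 8)) and ((not (h = 13)) -> (g <= -10 or (h = -6 and g = 24) or 2*h < 0)).
Check whether h = -2 implies it.
Every state satisfying the precondition satisfies the weakest precondition: the implication holds.
Answer: valid


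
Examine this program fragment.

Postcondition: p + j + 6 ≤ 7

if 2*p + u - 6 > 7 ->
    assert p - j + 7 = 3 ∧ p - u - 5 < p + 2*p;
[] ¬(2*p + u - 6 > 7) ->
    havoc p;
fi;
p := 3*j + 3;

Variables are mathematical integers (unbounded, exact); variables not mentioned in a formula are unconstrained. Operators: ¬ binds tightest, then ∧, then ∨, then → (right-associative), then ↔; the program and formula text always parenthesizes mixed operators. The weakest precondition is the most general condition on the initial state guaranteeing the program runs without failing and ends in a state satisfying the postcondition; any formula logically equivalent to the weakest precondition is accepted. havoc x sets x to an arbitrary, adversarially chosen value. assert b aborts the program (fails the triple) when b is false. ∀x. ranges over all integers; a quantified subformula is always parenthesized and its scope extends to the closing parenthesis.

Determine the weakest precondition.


Working backward. After the program, the postcondition p + j + 6 ≤ 7 must hold; in canonical form it is j + p ≤ 1.
Before p := 3*j + 3: 4*j ≤ -2
Then branch requires p = j - 4 ∧ 2*p + u > -5 ∧ 4*j ≤ -2; else branch requires 4*j ≤ -2.
Before the if: (2*p + u > 13 → (p = j - 4 ∧ 2*p + u > -5 ∧ 4*j ≤ -2)) ∧ ((¬(2*p + u > 13)) → 4*j ≤ -2)
Answer: WP = (2*p + u > 13 → (p = j - 4 ∧ 2*p + u > -5 ∧ 4*j ≤ -2)) ∧ ((¬(2*p + u > 13)) → 4*j ≤ -2)


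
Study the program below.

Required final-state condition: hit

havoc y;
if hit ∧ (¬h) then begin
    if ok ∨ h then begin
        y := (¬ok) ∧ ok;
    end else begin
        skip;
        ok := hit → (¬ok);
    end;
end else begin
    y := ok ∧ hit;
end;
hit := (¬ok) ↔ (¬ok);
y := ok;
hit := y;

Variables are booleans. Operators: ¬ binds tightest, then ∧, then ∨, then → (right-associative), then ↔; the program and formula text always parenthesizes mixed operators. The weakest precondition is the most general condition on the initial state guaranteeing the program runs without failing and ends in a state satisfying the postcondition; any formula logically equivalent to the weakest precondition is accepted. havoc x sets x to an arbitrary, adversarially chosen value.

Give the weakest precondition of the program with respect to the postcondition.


Working backward. After the program, hit must hold.
Before hit := y: y
Before y := ok: ok
Before hit := (¬ok) ↔ (¬ok): ok
Then branch requires ((ok ∨ h) → ok) ∧ ((¬(ok ∨ h)) → (hit → (¬ok))); else branch requires ok.
Before the if: ((hit ∧ (¬h)) → (((ok ∨ h) → ok) ∧ ((¬(ok ∨ h)) → (hit → (¬ok))))) ∧ ((¬(hit ∧ (¬h))) → ok)
Before havoc y: ((hit ∧ (¬h)) → (((ok ∨ h) → ok) ∧ ((¬(ok ∨ h)) → (hit → (¬ok))))) ∧ ((¬(hit ∧ (¬h))) → ok)
Answer: WP = ((hit ∧ (¬h)) → (((ok ∨ h) → ok) ∧ ((¬(ok ∨ h)) → (hit → (¬ok))))) ∧ ((¬(hit ∧ (¬h))) → ok)


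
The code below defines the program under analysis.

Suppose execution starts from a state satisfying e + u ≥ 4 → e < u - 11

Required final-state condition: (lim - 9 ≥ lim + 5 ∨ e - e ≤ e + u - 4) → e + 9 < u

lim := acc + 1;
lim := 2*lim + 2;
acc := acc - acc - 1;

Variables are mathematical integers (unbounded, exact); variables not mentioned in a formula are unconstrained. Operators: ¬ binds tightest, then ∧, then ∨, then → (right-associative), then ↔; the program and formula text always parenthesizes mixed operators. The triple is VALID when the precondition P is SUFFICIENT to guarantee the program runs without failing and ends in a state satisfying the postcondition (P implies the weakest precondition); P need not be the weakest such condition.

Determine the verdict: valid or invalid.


Working backward. After the program, the postcondition (lim - 9 ≥ lim + 5 ∨ e - e ≤ e + u - 4) → e + 9 < u must hold; in canonical form it is e + u ≥ 4 → e < u - 9.
Before acc := acc - acc - 1: e + u ≥ 4 → e < u - 9
Before lim := 2*lim + 2: e + u ≥ 4 → e < u - 9
Before lim := acc + 1: e + u ≥ 4 → e < u - 9
The weakest precondition is e + u ≥ 4 → e < u - 9.
Check whether e + u ≥ 4 → e < u - 11 implies it.
Every state satisfying the precondition satisfies the weakest precondition: the implication holds.
Answer: valid


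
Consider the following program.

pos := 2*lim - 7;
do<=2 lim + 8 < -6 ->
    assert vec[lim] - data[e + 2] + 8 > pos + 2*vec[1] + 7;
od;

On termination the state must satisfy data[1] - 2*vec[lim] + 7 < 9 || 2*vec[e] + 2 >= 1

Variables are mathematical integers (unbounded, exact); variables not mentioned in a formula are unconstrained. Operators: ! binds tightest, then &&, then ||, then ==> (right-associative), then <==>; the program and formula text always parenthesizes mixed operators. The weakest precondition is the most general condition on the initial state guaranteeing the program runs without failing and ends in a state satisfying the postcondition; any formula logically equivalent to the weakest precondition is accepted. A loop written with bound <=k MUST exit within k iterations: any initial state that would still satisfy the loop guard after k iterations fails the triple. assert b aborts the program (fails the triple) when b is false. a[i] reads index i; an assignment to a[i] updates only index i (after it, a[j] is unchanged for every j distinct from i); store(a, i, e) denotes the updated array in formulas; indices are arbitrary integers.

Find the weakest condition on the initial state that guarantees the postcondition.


Working backward. After the program, the postcondition data[1] - 2*vec[lim] + 7 < 9 || 2*vec[e] + 2 >= 1 must hold; in canonical form it is data[1] < 2*vec[lim] + 2 || 2*vec[e] >= -1.
Before the loop (bound <=2), unroll the exhaustion recursion (WP_0 = exit-now case; WP_j = one more guarded iteration, up to j = 2):
  WP_0: (!(lim < -14)) && (data[1] < 2*vec[lim] + 2 || 2*vec[e] >= -1)
  WP_1: (lim < -14 ==> (vec[lim] > data[e + 2] + 2*vec[1] + pos - 1 && (!(lim < -14)) && (data[1] < 2*vec[lim] + 2 || 2*vec[e] >= -1))) && ((!(lim < -14)) ==> (data[1] < 2*vec[lim] + 2 || 2*vec[e] >= -1))
  WP_2: (lim < -14 ==> (vec[lim] > data[e + 2] + 2*vec[1] + pos - 1 && (lim < -14 ==> (vec[lim] > data[e + 2] + 2*vec[1] + pos - 1 && (!(lim < -14)) && (data[1] < 2*vec[lim] + 2 || 2*vec[e] >= -1))) && ((!(lim < -14)) ==> (data[1] < 2*vec[lim] + 2 || 2*vec[e] >= -1)))) && ((!(lim < -14)) ==> (data[1] < 2*vec[lim] + 2 || 2*vec[e] >= -1))
So before the loop: (lim < -14 ==> (vec[lim] > data[e + 2] + 2*vec[1] + pos - 1 && (lim < -14 ==> (vec[lim] > data[e + 2] + 2*vec[1] + pos - 1 && (!(lim < -14)) && (data[1] < 2*vec[lim] + 2 || 2*vec[e] >= -1))) && ((!(lim < -14)) ==> (data[1] < 2*vec[lim] + 2 || 2*vec[e] >= -1)))) && ((!(lim < -14)) ==> (data[1] < 2*vec[lim] + 2 || 2*vec[e] >= -1))
Before pos := 2*lim - 7: (lim < -14 ==> (vec[lim] > data[e + 2] + 2*vec[1] + 2*lim - 8 && (lim < -14 ==> (vec[lim] > data[e + 2] + 2*vec[1] + 2*lim - 8 && (!(lim < -14)) && (data[1] < 2*vec[lim] + 2 || 2*vec[e] >= -1))) && ((!(lim < -14)) ==> (data[1] < 2*vec[lim] + 2 || 2*vec[e] >= -1)))) && ((!(lim < -14)) ==> (data[1] < 2*vec[lim] + 2 || 2*vec[e] >= -1))
Answer: WP = (lim < -14 ==> (vec[lim] > data[e + 2] + 2*vec[1] + 2*lim - 8 && (lim < -14 ==> (vec[lim] > data[e + 2] + 2*vec[1] + 2*lim - 8 && (!(lim < -14)) && (data[1] < 2*vec[lim] + 2 || 2*vec[e] >= -1))) && ((!(lim < -14)) ==> (data[1] < 2*vec[lim] + 2 || 2*vec[e] >= -1)))) && ((!(lim < -14)) ==> (data[1] < 2*vec[lim] + 2 || 2*vec[e] >= -1))
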